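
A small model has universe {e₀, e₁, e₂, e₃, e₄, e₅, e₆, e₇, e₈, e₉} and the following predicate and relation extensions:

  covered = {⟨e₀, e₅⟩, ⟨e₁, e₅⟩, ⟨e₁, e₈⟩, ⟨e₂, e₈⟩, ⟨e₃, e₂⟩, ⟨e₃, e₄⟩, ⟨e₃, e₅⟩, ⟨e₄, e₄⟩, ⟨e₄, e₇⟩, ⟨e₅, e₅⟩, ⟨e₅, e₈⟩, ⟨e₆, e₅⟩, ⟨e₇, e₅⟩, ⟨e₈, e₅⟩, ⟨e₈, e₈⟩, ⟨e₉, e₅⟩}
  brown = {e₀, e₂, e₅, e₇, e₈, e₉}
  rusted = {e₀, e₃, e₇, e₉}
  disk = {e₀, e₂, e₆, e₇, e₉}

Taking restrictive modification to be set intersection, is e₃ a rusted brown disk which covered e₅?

⟦which covered e₅⟧ = {x : ⟨x, e₅⟩ ∈ ⟦covered⟧} = {e₀, e₁, e₃, e₅, e₆, e₇, e₈, e₉}
⟦disk⟧ = {e₀, e₂, e₆, e₇, e₉}
… ∩ ⟦which covered e₅⟧ = {e₀, e₂, e₆, e₇, e₉} ∩ {e₀, e₁, e₃, e₅, e₆, e₇, e₈, e₉} = {e₀, e₆, e₇, e₉}
… ∩ ⟦rusted⟧ = {e₀, e₆, e₇, e₉} ∩ {e₀, e₃, e₇, e₉} = {e₀, e₇, e₉}
… ∩ ⟦brown⟧ = {e₀, e₇, e₉} ∩ {e₀, e₂, e₅, e₇, e₈, e₉} = {e₀, e₇, e₉}
⟦rusted brown disk which covered e₅⟧ = {e₀, e₇, e₉}; e₃ ∉ this set.

no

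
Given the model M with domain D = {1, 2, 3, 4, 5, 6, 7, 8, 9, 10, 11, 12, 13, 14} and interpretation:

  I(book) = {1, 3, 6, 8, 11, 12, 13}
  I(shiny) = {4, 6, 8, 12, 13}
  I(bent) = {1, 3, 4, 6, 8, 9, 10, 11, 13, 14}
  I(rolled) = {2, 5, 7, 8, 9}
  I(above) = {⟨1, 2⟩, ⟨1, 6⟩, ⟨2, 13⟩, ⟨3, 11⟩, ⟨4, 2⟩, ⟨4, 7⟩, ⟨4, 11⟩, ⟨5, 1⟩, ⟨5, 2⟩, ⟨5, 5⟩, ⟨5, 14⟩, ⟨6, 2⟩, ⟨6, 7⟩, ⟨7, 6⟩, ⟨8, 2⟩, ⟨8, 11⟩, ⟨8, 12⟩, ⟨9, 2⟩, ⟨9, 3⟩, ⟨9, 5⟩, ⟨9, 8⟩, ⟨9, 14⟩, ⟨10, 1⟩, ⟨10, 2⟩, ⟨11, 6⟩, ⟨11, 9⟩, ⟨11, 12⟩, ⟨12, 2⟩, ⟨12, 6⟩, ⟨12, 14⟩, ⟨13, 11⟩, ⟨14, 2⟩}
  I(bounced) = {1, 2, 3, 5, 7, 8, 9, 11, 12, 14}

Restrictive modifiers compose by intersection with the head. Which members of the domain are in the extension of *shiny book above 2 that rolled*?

{8}

⟦above 2⟧ = {x : ⟨x, 2⟩ ∈ ⟦above⟧} = {1, 4, 5, 6, 8, 9, 10, 12, 14}
⟦that rolled⟧ = ⟦rolled⟧ = {2, 5, 7, 8, 9}
⟦book⟧ = {1, 3, 6, 8, 11, 12, 13}
… ∩ ⟦above 2⟧ = {1, 3, 6, 8, 11, 12, 13} ∩ {1, 4, 5, 6, 8, 9, 10, 12, 14} = {1, 6, 8, 12}
… ∩ ⟦that rolled⟧ = {1, 6, 8, 12} ∩ {2, 5, 7, 8, 9} = {8}
… ∩ ⟦shiny⟧ = {8} ∩ {4, 6, 8, 12, 13} = {8}
So ⟦shiny book above 2 that rolled⟧ = {8}.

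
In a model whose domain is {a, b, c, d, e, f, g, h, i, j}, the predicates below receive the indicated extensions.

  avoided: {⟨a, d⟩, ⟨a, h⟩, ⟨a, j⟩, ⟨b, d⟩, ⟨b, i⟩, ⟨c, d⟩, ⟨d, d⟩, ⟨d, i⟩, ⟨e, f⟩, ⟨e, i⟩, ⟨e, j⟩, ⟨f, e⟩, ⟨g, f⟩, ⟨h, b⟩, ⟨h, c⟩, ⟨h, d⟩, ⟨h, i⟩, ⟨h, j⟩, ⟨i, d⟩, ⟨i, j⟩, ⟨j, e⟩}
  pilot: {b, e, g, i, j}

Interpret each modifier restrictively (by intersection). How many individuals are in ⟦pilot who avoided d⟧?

⟦who avoided d⟧ = {x : ⟨x, d⟩ ∈ ⟦avoided⟧} = {a, b, c, d, h, i}
⟦pilot⟧ = {b, e, g, i, j}
… ∩ ⟦who avoided d⟧ = {b, e, g, i, j} ∩ {a, b, c, d, h, i} = {b, i}
⟦pilot who avoided d⟧ = {b, i}, so the cardinality is 2.

2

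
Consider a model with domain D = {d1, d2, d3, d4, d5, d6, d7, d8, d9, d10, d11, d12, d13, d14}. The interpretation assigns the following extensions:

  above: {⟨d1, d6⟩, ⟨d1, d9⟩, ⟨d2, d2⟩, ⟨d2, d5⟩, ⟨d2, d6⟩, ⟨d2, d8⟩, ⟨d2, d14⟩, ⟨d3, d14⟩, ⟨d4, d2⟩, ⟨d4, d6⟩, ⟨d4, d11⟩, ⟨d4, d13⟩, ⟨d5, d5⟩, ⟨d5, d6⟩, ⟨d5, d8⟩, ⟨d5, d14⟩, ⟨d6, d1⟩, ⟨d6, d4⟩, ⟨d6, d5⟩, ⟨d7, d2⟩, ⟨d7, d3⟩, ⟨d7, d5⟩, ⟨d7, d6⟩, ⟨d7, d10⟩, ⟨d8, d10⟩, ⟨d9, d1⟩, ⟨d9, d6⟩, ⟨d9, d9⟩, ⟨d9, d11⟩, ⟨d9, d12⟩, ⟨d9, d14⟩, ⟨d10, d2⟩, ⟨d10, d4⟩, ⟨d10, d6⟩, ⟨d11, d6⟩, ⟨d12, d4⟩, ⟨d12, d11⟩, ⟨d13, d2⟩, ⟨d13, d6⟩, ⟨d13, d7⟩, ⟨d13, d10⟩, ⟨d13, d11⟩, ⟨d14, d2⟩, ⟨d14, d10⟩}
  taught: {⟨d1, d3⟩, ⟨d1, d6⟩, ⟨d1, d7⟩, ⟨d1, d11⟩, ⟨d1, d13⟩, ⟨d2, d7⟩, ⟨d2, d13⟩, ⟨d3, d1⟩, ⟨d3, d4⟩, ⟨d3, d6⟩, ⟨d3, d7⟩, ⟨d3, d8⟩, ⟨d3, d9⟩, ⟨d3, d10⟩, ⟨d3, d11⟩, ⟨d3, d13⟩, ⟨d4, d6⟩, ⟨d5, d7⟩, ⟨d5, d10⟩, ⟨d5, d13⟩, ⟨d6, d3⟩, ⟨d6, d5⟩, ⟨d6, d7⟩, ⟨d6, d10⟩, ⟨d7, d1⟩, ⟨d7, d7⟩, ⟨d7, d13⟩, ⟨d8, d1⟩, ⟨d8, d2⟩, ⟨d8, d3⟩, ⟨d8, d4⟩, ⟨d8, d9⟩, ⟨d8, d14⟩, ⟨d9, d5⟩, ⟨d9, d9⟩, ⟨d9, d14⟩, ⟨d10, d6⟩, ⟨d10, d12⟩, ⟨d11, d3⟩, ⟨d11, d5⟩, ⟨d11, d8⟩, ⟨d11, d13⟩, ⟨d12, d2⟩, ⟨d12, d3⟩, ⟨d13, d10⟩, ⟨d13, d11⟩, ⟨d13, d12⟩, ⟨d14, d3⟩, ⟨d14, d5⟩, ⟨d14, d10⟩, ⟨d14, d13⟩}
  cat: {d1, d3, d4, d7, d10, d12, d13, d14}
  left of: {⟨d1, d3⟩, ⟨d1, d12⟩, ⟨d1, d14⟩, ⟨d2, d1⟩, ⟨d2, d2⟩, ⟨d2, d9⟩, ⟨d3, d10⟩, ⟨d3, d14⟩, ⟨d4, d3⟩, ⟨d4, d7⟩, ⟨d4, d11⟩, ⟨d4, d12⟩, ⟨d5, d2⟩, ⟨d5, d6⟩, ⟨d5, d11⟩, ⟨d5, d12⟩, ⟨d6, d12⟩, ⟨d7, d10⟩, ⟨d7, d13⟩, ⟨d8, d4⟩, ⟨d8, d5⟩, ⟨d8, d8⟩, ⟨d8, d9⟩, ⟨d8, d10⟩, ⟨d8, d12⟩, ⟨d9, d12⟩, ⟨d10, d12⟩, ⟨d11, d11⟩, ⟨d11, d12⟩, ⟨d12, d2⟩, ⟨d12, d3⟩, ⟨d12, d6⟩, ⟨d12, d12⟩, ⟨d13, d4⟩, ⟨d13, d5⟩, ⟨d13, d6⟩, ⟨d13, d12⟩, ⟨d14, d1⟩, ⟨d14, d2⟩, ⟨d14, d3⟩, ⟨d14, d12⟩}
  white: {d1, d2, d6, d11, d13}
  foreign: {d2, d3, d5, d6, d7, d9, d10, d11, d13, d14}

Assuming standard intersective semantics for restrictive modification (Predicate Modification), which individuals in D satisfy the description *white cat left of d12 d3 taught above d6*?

⟦left of d12⟧ = {x : ⟨x, d12⟩ ∈ ⟦left of⟧} = {d1, d4, d5, d6, d8, d9, d10, d11, d12, d13, d14}
⟦d3 taught⟧ = {x : ⟨d3, x⟩ ∈ ⟦taught⟧} = {d1, d4, d6, d7, d8, d9, d10, d11, d13}
⟦above d6⟧ = {x : ⟨x, d6⟩ ∈ ⟦above⟧} = {d1, d2, d4, d5, d7, d9, d10, d11, d13}
⟦cat⟧ = {d1, d3, d4, d7, d10, d12, d13, d14}
… ∩ ⟦left of d12⟧ = {d1, d3, d4, d7, d10, d12, d13, d14} ∩ {d1, d4, d5, d6, d8, d9, d10, d11, d12, d13, d14} = {d1, d4, d10, d12, d13, d14}
… ∩ ⟦d3 taught⟧ = {d1, d4, d10, d12, d13, d14} ∩ {d1, d4, d6, d7, d8, d9, d10, d11, d13} = {d1, d4, d10, d13}
… ∩ ⟦above d6⟧ = {d1, d4, d10, d13} ∩ {d1, d2, d4, d5, d7, d9, d10, d11, d13} = {d1, d4, d10, d13}
… ∩ ⟦white⟧ = {d1, d4, d10, d13} ∩ {d1, d2, d6, d11, d13} = {d1, d13}
So ⟦white cat left of d12 d3 taught above d6⟧ = {d1, d13}.

{d1, d13}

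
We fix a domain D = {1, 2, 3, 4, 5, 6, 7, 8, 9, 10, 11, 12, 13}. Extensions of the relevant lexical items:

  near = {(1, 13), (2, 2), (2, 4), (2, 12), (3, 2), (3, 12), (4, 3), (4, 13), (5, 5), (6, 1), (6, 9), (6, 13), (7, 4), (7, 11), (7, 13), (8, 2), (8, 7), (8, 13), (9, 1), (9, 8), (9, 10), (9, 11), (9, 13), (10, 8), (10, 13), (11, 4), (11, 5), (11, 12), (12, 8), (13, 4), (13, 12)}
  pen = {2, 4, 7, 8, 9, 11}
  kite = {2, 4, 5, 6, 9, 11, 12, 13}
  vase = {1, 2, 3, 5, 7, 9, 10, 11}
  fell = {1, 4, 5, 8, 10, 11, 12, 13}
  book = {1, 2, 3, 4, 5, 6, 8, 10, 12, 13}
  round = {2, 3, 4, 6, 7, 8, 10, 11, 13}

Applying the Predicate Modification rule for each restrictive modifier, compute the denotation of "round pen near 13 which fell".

⟦near 13⟧ = {x : ⟨x, 13⟩ ∈ ⟦near⟧} = {1, 4, 6, 7, 8, 9, 10}
⟦which fell⟧ = ⟦fell⟧ = {1, 4, 5, 8, 10, 11, 12, 13}
⟦pen⟧ = {2, 4, 7, 8, 9, 11}
… ∩ ⟦near 13⟧ = {2, 4, 7, 8, 9, 11} ∩ {1, 4, 6, 7, 8, 9, 10} = {4, 7, 8, 9}
… ∩ ⟦which fell⟧ = {4, 7, 8, 9} ∩ {1, 4, 5, 8, 10, 11, 12, 13} = {4, 8}
… ∩ ⟦round⟧ = {4, 8} ∩ {2, 3, 4, 6, 7, 8, 10, 11, 13} = {4, 8}
So ⟦round pen near 13 which fell⟧ = {4, 8}.

{4, 8}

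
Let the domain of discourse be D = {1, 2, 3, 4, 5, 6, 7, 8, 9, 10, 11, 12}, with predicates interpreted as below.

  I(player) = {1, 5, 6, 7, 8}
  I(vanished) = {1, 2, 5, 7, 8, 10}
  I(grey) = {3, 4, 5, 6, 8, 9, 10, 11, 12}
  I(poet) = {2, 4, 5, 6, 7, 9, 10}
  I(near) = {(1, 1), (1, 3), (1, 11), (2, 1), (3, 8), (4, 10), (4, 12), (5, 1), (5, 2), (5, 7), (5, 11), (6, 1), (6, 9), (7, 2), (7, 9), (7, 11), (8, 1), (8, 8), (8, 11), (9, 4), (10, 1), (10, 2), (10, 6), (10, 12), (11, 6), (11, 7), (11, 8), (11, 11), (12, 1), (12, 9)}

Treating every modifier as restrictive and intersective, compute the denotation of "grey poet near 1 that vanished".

⟦near 1⟧ = {x : ⟨x, 1⟩ ∈ ⟦near⟧} = {1, 2, 5, 6, 8, 10, 12}
⟦that vanished⟧ = ⟦vanished⟧ = {1, 2, 5, 7, 8, 10}
⟦poet⟧ = {2, 4, 5, 6, 7, 9, 10}
… ∩ ⟦near 1⟧ = {2, 4, 5, 6, 7, 9, 10} ∩ {1, 2, 5, 6, 8, 10, 12} = {2, 5, 6, 10}
… ∩ ⟦that vanished⟧ = {2, 5, 6, 10} ∩ {1, 2, 5, 7, 8, 10} = {2, 5, 10}
… ∩ ⟦grey⟧ = {2, 5, 10} ∩ {3, 4, 5, 6, 8, 9, 10, 11, 12} = {5, 10}
So ⟦grey poet near 1 that vanished⟧ = {5, 10}.

{5, 10}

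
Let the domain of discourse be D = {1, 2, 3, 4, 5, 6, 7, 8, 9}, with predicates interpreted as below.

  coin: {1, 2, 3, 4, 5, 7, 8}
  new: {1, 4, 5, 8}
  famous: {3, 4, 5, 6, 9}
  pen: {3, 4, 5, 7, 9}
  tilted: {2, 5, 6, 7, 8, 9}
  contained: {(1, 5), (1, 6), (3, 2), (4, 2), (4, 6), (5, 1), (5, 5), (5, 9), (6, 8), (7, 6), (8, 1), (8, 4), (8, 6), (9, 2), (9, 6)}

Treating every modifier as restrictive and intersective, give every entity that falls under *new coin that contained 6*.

{1, 4, 8}

⟦that contained 6⟧ = {x : ⟨x, 6⟩ ∈ ⟦contained⟧} = {1, 4, 7, 8, 9}
⟦coin⟧ = {1, 2, 3, 4, 5, 7, 8}
… ∩ ⟦that contained 6⟧ = {1, 2, 3, 4, 5, 7, 8} ∩ {1, 4, 7, 8, 9} = {1, 4, 7, 8}
… ∩ ⟦new⟧ = {1, 4, 7, 8} ∩ {1, 4, 5, 8} = {1, 4, 8}
So ⟦new coin that contained 6⟧ = {1, 4, 8}.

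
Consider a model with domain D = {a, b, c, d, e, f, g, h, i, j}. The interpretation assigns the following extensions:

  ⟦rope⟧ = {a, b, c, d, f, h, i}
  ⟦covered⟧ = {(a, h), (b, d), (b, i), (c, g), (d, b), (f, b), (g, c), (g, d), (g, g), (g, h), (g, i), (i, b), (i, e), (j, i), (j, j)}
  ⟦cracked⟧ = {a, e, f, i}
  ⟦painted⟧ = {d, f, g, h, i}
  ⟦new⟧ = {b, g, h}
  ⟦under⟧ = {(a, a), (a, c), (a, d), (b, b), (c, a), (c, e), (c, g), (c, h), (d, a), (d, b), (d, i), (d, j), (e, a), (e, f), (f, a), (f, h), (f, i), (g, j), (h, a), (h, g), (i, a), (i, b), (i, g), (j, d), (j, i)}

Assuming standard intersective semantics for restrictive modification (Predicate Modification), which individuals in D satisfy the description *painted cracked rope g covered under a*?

{i}

⟦g covered⟧ = {x : ⟨g, x⟩ ∈ ⟦covered⟧} = {c, d, g, h, i}
⟦under a⟧ = {x : ⟨x, a⟩ ∈ ⟦under⟧} = {a, c, d, e, f, h, i}
⟦rope⟧ = {a, b, c, d, f, h, i}
… ∩ ⟦g covered⟧ = {a, b, c, d, f, h, i} ∩ {c, d, g, h, i} = {c, d, h, i}
… ∩ ⟦under a⟧ = {c, d, h, i} ∩ {a, c, d, e, f, h, i} = {c, d, h, i}
… ∩ ⟦painted⟧ = {c, d, h, i} ∩ {d, f, g, h, i} = {d, h, i}
… ∩ ⟦cracked⟧ = {d, h, i} ∩ {a, e, f, i} = {i}
So ⟦painted cracked rope g covered under a⟧ = {i}.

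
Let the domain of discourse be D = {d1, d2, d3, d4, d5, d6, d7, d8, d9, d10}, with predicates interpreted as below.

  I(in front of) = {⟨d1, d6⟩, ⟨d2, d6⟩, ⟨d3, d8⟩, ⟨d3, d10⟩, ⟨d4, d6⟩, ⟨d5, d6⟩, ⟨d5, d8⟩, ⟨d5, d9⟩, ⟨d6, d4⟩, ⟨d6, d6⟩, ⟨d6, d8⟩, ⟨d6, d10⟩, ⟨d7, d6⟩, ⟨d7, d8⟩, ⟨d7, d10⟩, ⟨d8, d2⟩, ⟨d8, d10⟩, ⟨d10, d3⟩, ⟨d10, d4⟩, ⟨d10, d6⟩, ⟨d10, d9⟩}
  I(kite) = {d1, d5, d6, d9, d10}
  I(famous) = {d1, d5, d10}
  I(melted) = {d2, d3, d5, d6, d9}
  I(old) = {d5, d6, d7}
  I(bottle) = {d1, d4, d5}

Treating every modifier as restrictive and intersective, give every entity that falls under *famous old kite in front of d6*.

{d5}

⟦in front of d6⟧ = {x : ⟨x, d6⟩ ∈ ⟦in front of⟧} = {d1, d2, d4, d5, d6, d7, d10}
⟦kite⟧ = {d1, d5, d6, d9, d10}
… ∩ ⟦in front of d6⟧ = {d1, d5, d6, d9, d10} ∩ {d1, d2, d4, d5, d6, d7, d10} = {d1, d5, d6, d10}
… ∩ ⟦famous⟧ = {d1, d5, d6, d10} ∩ {d1, d5, d10} = {d1, d5, d10}
… ∩ ⟦old⟧ = {d1, d5, d10} ∩ {d5, d6, d7} = {d5}
So ⟦famous old kite in front of d6⟧ = {d5}.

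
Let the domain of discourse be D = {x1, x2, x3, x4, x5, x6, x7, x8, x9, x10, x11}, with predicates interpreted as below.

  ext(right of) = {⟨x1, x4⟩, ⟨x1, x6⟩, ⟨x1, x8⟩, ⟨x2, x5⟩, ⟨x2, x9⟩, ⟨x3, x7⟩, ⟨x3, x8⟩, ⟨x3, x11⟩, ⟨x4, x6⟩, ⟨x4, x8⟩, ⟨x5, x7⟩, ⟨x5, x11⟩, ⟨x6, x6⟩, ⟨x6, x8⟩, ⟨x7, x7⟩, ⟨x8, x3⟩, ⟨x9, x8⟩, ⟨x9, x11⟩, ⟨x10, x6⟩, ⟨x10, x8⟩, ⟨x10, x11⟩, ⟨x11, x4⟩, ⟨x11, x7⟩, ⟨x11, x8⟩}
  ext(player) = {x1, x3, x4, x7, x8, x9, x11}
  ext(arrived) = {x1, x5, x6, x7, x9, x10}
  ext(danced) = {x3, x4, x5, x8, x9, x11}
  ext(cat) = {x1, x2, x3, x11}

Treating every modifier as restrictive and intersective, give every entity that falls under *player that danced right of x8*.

{x3, x4, x9, x11}

⟦that danced⟧ = ⟦danced⟧ = {x3, x4, x5, x8, x9, x11}
⟦right of x8⟧ = {x : ⟨x, x8⟩ ∈ ⟦right of⟧} = {x1, x3, x4, x6, x9, x10, x11}
⟦player⟧ = {x1, x3, x4, x7, x8, x9, x11}
… ∩ ⟦that danced⟧ = {x1, x3, x4, x7, x8, x9, x11} ∩ {x3, x4, x5, x8, x9, x11} = {x3, x4, x8, x9, x11}
… ∩ ⟦right of x8⟧ = {x3, x4, x8, x9, x11} ∩ {x1, x3, x4, x6, x9, x10, x11} = {x3, x4, x9, x11}
So ⟦player that danced right of x8⟧ = {x3, x4, x9, x11}.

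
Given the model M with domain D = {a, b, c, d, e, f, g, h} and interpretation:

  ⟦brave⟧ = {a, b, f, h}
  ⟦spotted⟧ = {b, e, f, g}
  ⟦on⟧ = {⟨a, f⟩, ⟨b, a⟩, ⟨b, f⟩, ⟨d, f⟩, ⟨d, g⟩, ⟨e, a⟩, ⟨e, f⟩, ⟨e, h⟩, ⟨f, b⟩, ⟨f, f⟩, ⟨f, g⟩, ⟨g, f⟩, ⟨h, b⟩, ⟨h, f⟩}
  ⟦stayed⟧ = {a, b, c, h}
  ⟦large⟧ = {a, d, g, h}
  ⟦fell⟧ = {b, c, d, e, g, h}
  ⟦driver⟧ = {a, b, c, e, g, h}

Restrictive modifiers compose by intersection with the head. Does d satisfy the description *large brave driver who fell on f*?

no

⟦who fell⟧ = ⟦fell⟧ = {b, c, d, e, g, h}
⟦on f⟧ = {x : ⟨x, f⟩ ∈ ⟦on⟧} = {a, b, d, e, f, g, h}
⟦driver⟧ = {a, b, c, e, g, h}
… ∩ ⟦who fell⟧ = {a, b, c, e, g, h} ∩ {b, c, d, e, g, h} = {b, c, e, g, h}
… ∩ ⟦on f⟧ = {b, c, e, g, h} ∩ {a, b, d, e, f, g, h} = {b, e, g, h}
… ∩ ⟦large⟧ = {b, e, g, h} ∩ {a, d, g, h} = {g, h}
… ∩ ⟦brave⟧ = {g, h} ∩ {a, b, f, h} = {h}
⟦large brave driver who fell on f⟧ = {h}; d ∉ this set.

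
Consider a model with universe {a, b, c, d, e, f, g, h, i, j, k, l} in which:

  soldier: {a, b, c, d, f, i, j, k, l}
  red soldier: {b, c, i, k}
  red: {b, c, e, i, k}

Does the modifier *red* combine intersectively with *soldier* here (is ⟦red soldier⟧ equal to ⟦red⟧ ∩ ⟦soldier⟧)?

yes

⟦red⟧ ∩ ⟦soldier⟧ = {b, c, e, i, k} ∩ {a, b, c, d, f, i, j, k, l} = {b, c, i, k}
Observed ⟦red soldier⟧ = {b, c, i, k}.
These coincide, so the modifier is intersective here.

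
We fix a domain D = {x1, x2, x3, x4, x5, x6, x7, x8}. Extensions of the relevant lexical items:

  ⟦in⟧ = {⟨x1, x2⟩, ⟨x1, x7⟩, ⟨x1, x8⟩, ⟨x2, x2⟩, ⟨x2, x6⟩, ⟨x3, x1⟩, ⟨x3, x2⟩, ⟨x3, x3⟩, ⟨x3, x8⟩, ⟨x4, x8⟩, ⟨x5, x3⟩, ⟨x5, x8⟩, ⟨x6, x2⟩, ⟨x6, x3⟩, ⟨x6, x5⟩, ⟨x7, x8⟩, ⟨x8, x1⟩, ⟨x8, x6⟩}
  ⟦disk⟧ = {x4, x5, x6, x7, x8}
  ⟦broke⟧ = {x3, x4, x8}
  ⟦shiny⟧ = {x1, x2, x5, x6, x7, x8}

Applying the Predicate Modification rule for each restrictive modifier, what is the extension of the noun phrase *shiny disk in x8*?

{x5, x7}

⟦in x8⟧ = {x : ⟨x, x8⟩ ∈ ⟦in⟧} = {x1, x3, x4, x5, x7}
⟦disk⟧ = {x4, x5, x6, x7, x8}
… ∩ ⟦in x8⟧ = {x4, x5, x6, x7, x8} ∩ {x1, x3, x4, x5, x7} = {x4, x5, x7}
… ∩ ⟦shiny⟧ = {x4, x5, x7} ∩ {x1, x2, x5, x6, x7, x8} = {x5, x7}
So ⟦shiny disk in x8⟧ = {x5, x7}.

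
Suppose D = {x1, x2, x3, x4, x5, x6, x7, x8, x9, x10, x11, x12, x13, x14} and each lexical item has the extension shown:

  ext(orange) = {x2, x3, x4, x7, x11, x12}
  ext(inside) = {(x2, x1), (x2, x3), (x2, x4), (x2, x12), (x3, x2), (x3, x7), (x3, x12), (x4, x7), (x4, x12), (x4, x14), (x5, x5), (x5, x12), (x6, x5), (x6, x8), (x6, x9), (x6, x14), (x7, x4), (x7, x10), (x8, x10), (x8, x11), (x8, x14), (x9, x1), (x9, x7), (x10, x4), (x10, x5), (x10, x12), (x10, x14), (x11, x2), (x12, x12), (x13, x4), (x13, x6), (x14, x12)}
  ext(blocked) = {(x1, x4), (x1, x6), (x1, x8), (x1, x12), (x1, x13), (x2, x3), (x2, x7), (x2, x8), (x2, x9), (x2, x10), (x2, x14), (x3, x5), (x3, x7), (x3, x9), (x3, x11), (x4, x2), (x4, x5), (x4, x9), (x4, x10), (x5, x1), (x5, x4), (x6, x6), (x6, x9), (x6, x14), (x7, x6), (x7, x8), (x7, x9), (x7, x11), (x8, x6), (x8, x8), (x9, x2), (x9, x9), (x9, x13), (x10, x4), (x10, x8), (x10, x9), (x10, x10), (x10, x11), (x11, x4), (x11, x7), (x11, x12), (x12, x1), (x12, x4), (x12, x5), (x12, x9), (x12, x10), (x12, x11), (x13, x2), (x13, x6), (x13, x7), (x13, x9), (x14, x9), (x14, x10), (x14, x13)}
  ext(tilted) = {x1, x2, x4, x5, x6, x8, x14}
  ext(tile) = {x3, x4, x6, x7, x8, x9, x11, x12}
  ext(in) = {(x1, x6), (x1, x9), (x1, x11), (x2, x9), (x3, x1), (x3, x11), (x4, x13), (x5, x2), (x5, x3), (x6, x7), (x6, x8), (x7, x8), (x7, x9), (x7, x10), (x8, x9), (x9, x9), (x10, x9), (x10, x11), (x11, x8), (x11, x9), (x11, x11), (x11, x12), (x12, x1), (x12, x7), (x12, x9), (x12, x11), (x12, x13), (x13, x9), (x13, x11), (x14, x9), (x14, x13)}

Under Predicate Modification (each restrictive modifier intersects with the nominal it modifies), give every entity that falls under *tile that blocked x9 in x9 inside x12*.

⟦that blocked x9⟧ = {x : ⟨x, x9⟩ ∈ ⟦blocked⟧} = {x2, x3, x4, x6, x7, x9, x10, x12, x13, x14}
⟦in x9⟧ = {x : ⟨x, x9⟩ ∈ ⟦in⟧} = {x1, x2, x7, x8, x9, x10, x11, x12, x13, x14}
⟦inside x12⟧ = {x : ⟨x, x12⟩ ∈ ⟦inside⟧} = {x2, x3, x4, x5, x10, x12, x14}
⟦tile⟧ = {x3, x4, x6, x7, x8, x9, x11, x12}
… ∩ ⟦that blocked x9⟧ = {x3, x4, x6, x7, x8, x9, x11, x12} ∩ {x2, x3, x4, x6, x7, x9, x10, x12, x13, x14} = {x3, x4, x6, x7, x9, x12}
… ∩ ⟦in x9⟧ = {x3, x4, x6, x7, x9, x12} ∩ {x1, x2, x7, x8, x9, x10, x11, x12, x13, x14} = {x7, x9, x12}
… ∩ ⟦inside x12⟧ = {x7, x9, x12} ∩ {x2, x3, x4, x5, x10, x12, x14} = {x12}
So ⟦tile that blocked x9 in x9 inside x12⟧ = {x12}.

{x12}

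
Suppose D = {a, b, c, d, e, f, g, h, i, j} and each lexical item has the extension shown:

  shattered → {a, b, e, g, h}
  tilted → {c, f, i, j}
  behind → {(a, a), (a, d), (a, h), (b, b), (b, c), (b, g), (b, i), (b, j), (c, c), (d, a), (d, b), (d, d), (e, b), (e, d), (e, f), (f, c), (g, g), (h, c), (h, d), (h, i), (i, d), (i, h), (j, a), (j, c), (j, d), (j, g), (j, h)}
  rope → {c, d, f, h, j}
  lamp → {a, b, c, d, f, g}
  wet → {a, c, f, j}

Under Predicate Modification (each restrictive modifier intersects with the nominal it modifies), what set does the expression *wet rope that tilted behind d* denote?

{j}

⟦that tilted⟧ = ⟦tilted⟧ = {c, f, i, j}
⟦behind d⟧ = {x : ⟨x, d⟩ ∈ ⟦behind⟧} = {a, d, e, h, i, j}
⟦rope⟧ = {c, d, f, h, j}
… ∩ ⟦that tilted⟧ = {c, d, f, h, j} ∩ {c, f, i, j} = {c, f, j}
… ∩ ⟦behind d⟧ = {c, f, j} ∩ {a, d, e, h, i, j} = {j}
… ∩ ⟦wet⟧ = {j} ∩ {a, c, f, j} = {j}
So ⟦wet rope that tilted behind d⟧ = {j}.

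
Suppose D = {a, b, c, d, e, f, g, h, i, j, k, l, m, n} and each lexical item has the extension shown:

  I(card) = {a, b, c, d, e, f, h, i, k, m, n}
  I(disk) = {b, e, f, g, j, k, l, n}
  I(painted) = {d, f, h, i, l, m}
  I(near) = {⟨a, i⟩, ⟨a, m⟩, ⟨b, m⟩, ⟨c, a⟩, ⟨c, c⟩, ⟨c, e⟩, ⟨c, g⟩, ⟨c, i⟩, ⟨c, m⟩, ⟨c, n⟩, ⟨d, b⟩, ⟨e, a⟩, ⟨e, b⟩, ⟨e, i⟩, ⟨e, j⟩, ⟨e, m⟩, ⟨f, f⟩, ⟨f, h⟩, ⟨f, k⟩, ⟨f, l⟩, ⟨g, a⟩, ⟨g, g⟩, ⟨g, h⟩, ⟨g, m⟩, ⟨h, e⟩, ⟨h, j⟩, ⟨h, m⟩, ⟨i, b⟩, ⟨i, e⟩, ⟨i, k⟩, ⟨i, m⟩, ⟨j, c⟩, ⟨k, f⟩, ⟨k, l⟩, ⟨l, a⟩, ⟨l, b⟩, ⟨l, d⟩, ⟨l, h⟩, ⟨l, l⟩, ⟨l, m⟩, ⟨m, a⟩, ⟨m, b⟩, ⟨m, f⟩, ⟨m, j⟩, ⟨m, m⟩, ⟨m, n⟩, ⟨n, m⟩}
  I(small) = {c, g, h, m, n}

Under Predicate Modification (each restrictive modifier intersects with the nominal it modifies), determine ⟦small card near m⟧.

{c, h, m, n}

⟦near m⟧ = {x : ⟨x, m⟩ ∈ ⟦near⟧} = {a, b, c, e, g, h, i, l, m, n}
⟦card⟧ = {a, b, c, d, e, f, h, i, k, m, n}
… ∩ ⟦near m⟧ = {a, b, c, d, e, f, h, i, k, m, n} ∩ {a, b, c, e, g, h, i, l, m, n} = {a, b, c, e, h, i, m, n}
… ∩ ⟦small⟧ = {a, b, c, e, h, i, m, n} ∩ {c, g, h, m, n} = {c, h, m, n}
So ⟦small card near m⟧ = {c, h, m, n}.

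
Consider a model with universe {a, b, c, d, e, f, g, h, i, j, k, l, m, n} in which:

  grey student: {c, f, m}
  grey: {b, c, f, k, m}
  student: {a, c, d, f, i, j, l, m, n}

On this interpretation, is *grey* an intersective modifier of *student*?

⟦grey⟧ ∩ ⟦student⟧ = {b, c, f, k, m} ∩ {a, c, d, f, i, j, l, m, n} = {c, f, m}
Observed ⟦grey student⟧ = {c, f, m}.
These coincide, so the modifier is intersective here.

yes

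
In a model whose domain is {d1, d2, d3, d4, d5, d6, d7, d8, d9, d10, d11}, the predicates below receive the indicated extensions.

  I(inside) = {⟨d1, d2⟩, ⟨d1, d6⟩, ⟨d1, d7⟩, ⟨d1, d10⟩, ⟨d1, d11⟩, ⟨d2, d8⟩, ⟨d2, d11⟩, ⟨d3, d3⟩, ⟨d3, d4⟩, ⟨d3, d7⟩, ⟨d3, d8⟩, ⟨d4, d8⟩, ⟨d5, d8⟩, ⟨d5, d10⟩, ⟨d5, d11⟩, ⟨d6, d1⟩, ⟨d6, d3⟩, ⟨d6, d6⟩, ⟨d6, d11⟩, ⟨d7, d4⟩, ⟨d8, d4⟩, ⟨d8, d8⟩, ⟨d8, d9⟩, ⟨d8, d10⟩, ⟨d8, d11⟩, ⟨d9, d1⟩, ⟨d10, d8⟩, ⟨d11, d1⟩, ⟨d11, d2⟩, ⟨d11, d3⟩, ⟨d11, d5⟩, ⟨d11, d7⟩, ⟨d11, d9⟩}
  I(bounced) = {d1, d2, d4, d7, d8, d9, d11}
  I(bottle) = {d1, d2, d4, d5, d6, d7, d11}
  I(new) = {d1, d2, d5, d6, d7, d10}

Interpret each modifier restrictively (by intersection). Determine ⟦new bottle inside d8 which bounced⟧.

⟦inside d8⟧ = {x : ⟨x, d8⟩ ∈ ⟦inside⟧} = {d2, d3, d4, d5, d8, d10}
⟦which bounced⟧ = ⟦bounced⟧ = {d1, d2, d4, d7, d8, d9, d11}
⟦bottle⟧ = {d1, d2, d4, d5, d6, d7, d11}
… ∩ ⟦inside d8⟧ = {d1, d2, d4, d5, d6, d7, d11} ∩ {d2, d3, d4, d5, d8, d10} = {d2, d4, d5}
… ∩ ⟦which bounced⟧ = {d2, d4, d5} ∩ {d1, d2, d4, d7, d8, d9, d11} = {d2, d4}
… ∩ ⟦new⟧ = {d2, d4} ∩ {d1, d2, d5, d6, d7, d10} = {d2}
So ⟦new bottle inside d8 which bounced⟧ = {d2}.

{d2}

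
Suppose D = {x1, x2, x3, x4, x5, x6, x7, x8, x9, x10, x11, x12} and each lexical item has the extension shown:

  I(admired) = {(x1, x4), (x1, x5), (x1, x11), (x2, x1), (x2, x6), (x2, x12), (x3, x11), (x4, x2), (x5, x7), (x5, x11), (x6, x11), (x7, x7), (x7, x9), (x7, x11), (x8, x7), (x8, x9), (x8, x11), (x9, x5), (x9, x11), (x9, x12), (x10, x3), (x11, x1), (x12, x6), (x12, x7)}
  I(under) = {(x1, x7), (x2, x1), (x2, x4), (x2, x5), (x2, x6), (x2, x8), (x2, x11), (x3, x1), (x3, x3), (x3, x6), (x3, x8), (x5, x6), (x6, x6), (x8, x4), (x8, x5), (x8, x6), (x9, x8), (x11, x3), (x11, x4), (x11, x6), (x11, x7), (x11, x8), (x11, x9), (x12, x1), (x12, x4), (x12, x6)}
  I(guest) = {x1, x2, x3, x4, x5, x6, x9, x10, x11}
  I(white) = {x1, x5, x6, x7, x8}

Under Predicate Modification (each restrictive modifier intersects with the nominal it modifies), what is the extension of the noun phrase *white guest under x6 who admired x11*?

⟦under x6⟧ = {x : ⟨x, x6⟩ ∈ ⟦under⟧} = {x2, x3, x5, x6, x8, x11, x12}
⟦who admired x11⟧ = {x : ⟨x, x11⟩ ∈ ⟦admired⟧} = {x1, x3, x5, x6, x7, x8, x9}
⟦guest⟧ = {x1, x2, x3, x4, x5, x6, x9, x10, x11}
… ∩ ⟦under x6⟧ = {x1, x2, x3, x4, x5, x6, x9, x10, x11} ∩ {x2, x3, x5, x6, x8, x11, x12} = {x2, x3, x5, x6, x11}
… ∩ ⟦who admired x11⟧ = {x2, x3, x5, x6, x11} ∩ {x1, x3, x5, x6, x7, x8, x9} = {x3, x5, x6}
… ∩ ⟦white⟧ = {x3, x5, x6} ∩ {x1, x5, x6, x7, x8} = {x5, x6}
So ⟦white guest under x6 who admired x11⟧ = {x5, x6}.

{x5, x6}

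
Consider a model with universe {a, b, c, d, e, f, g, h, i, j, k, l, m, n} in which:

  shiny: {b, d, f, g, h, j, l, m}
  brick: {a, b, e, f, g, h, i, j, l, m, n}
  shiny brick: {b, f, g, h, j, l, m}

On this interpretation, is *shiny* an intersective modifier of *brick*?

yes

⟦shiny⟧ ∩ ⟦brick⟧ = {b, d, f, g, h, j, l, m} ∩ {a, b, e, f, g, h, i, j, l, m, n} = {b, f, g, h, j, l, m}
Observed ⟦shiny brick⟧ = {b, f, g, h, j, l, m}.
These coincide, so the modifier is intersective here.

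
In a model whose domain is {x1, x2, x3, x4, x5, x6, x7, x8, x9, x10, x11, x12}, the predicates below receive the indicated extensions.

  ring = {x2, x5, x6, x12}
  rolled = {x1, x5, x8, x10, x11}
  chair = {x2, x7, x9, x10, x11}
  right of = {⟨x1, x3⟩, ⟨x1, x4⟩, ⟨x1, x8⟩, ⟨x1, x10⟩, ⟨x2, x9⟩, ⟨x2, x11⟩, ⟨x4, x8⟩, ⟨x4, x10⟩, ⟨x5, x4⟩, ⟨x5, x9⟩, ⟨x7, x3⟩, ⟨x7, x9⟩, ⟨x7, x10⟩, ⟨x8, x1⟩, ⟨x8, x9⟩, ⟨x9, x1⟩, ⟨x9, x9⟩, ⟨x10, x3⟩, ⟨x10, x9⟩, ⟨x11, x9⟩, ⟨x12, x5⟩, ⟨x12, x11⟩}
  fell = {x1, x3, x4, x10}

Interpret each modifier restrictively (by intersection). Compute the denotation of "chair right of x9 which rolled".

{x10, x11}

⟦right of x9⟧ = {x : ⟨x, x9⟩ ∈ ⟦right of⟧} = {x2, x5, x7, x8, x9, x10, x11}
⟦which rolled⟧ = ⟦rolled⟧ = {x1, x5, x8, x10, x11}
⟦chair⟧ = {x2, x7, x9, x10, x11}
… ∩ ⟦right of x9⟧ = {x2, x7, x9, x10, x11} ∩ {x2, x5, x7, x8, x9, x10, x11} = {x2, x7, x9, x10, x11}
… ∩ ⟦which rolled⟧ = {x2, x7, x9, x10, x11} ∩ {x1, x5, x8, x10, x11} = {x10, x11}
So ⟦chair right of x9 which rolled⟧ = {x10, x11}.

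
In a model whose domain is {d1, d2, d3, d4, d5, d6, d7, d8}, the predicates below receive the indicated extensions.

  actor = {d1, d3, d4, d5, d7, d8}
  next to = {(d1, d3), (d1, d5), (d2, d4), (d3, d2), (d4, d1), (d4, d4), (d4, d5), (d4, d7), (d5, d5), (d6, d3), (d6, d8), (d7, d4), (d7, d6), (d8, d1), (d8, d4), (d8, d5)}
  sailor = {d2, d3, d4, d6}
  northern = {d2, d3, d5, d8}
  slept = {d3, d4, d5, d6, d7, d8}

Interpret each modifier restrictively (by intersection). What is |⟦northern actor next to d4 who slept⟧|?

1

⟦next to d4⟧ = {x : ⟨x, d4⟩ ∈ ⟦next to⟧} = {d2, d4, d7, d8}
⟦who slept⟧ = ⟦slept⟧ = {d3, d4, d5, d6, d7, d8}
⟦actor⟧ = {d1, d3, d4, d5, d7, d8}
… ∩ ⟦next to d4⟧ = {d1, d3, d4, d5, d7, d8} ∩ {d2, d4, d7, d8} = {d4, d7, d8}
… ∩ ⟦who slept⟧ = {d4, d7, d8} ∩ {d3, d4, d5, d6, d7, d8} = {d4, d7, d8}
… ∩ ⟦northern⟧ = {d4, d7, d8} ∩ {d2, d3, d5, d8} = {d8}
⟦northern actor next to d4 who slept⟧ = {d8}, so the cardinality is 1.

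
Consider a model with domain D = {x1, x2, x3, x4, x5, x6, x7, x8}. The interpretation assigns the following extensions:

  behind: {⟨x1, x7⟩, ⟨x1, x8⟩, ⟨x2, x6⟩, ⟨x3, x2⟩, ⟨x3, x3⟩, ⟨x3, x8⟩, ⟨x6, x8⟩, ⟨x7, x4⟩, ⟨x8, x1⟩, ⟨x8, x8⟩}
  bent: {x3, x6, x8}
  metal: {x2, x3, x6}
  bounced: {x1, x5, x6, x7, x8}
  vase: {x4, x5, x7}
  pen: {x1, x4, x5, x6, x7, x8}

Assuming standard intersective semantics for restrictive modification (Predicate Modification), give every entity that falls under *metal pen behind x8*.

{x6}

⟦behind x8⟧ = {x : ⟨x, x8⟩ ∈ ⟦behind⟧} = {x1, x3, x6, x8}
⟦pen⟧ = {x1, x4, x5, x6, x7, x8}
… ∩ ⟦behind x8⟧ = {x1, x4, x5, x6, x7, x8} ∩ {x1, x3, x6, x8} = {x1, x6, x8}
… ∩ ⟦metal⟧ = {x1, x6, x8} ∩ {x2, x3, x6} = {x6}
So ⟦metal pen behind x8⟧ = {x6}.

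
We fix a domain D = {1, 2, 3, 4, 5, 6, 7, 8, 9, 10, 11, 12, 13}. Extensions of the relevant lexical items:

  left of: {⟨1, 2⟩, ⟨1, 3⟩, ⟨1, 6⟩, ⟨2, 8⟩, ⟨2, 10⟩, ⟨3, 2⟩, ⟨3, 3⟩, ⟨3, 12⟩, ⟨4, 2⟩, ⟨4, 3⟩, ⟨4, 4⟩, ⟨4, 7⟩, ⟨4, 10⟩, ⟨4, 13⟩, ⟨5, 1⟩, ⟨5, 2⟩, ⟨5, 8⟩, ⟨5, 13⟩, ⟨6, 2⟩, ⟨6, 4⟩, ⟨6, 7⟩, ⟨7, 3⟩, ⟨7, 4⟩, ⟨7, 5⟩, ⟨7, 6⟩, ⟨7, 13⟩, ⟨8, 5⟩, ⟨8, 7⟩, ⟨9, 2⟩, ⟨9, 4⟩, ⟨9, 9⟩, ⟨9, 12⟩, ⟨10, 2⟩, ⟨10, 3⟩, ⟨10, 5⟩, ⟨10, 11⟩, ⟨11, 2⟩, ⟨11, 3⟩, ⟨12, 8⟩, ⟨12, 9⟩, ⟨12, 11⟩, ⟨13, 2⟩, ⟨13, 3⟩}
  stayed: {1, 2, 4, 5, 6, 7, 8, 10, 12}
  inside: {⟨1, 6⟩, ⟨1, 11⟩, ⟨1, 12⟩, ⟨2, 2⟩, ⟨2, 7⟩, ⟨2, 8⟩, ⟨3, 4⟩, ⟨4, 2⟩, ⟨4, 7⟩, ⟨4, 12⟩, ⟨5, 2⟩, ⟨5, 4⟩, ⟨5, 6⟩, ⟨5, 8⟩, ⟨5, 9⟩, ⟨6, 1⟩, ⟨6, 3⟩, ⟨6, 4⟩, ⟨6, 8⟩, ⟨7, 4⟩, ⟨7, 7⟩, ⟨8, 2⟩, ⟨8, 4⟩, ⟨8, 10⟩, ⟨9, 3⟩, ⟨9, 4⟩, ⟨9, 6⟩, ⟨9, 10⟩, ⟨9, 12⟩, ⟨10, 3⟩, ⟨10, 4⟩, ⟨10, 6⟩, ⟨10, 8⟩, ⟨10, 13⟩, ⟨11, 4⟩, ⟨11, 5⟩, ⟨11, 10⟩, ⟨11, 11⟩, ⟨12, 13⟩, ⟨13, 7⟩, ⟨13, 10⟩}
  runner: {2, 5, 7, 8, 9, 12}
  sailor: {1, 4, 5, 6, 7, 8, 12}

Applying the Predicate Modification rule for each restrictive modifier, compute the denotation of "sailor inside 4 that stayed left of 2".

⟦inside 4⟧ = {x : ⟨x, 4⟩ ∈ ⟦inside⟧} = {3, 5, 6, 7, 8, 9, 10, 11}
⟦that stayed⟧ = ⟦stayed⟧ = {1, 2, 4, 5, 6, 7, 8, 10, 12}
⟦left of 2⟧ = {x : ⟨x, 2⟩ ∈ ⟦left of⟧} = {1, 3, 4, 5, 6, 9, 10, 11, 13}
⟦sailor⟧ = {1, 4, 5, 6, 7, 8, 12}
… ∩ ⟦inside 4⟧ = {1, 4, 5, 6, 7, 8, 12} ∩ {3, 5, 6, 7, 8, 9, 10, 11} = {5, 6, 7, 8}
… ∩ ⟦that stayed⟧ = {5, 6, 7, 8} ∩ {1, 2, 4, 5, 6, 7, 8, 10, 12} = {5, 6, 7, 8}
… ∩ ⟦left of 2⟧ = {5, 6, 7, 8} ∩ {1, 3, 4, 5, 6, 9, 10, 11, 13} = {5, 6}
So ⟦sailor inside 4 that stayed left of 2⟧ = {5, 6}.

{5, 6}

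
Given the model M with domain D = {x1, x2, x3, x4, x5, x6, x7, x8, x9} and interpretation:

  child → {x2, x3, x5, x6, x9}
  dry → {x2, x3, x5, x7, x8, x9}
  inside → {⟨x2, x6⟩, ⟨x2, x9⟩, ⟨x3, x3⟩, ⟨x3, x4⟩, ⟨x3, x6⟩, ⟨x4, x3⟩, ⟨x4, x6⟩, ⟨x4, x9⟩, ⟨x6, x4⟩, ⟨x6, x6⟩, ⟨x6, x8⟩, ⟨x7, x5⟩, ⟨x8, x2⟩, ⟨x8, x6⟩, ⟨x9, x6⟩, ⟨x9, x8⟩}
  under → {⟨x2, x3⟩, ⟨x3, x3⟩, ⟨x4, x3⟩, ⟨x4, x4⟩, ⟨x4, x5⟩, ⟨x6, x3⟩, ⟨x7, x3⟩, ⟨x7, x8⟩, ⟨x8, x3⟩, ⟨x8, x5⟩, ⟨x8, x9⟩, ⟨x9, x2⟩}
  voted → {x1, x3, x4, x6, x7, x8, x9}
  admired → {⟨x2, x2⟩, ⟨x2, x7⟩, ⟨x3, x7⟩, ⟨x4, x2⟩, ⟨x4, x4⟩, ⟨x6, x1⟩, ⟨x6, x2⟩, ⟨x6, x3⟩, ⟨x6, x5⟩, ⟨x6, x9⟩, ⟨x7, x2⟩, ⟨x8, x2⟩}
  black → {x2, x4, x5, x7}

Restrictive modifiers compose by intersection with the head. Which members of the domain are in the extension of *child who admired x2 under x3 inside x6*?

{x2, x6}

⟦who admired x2⟧ = {x : ⟨x, x2⟩ ∈ ⟦admired⟧} = {x2, x4, x6, x7, x8}
⟦under x3⟧ = {x : ⟨x, x3⟩ ∈ ⟦under⟧} = {x2, x3, x4, x6, x7, x8}
⟦inside x6⟧ = {x : ⟨x, x6⟩ ∈ ⟦inside⟧} = {x2, x3, x4, x6, x8, x9}
⟦child⟧ = {x2, x3, x5, x6, x9}
… ∩ ⟦who admired x2⟧ = {x2, x3, x5, x6, x9} ∩ {x2, x4, x6, x7, x8} = {x2, x6}
… ∩ ⟦under x3⟧ = {x2, x6} ∩ {x2, x3, x4, x6, x7, x8} = {x2, x6}
… ∩ ⟦inside x6⟧ = {x2, x6} ∩ {x2, x3, x4, x6, x8, x9} = {x2, x6}
So ⟦child who admired x2 under x3 inside x6⟧ = {x2, x6}.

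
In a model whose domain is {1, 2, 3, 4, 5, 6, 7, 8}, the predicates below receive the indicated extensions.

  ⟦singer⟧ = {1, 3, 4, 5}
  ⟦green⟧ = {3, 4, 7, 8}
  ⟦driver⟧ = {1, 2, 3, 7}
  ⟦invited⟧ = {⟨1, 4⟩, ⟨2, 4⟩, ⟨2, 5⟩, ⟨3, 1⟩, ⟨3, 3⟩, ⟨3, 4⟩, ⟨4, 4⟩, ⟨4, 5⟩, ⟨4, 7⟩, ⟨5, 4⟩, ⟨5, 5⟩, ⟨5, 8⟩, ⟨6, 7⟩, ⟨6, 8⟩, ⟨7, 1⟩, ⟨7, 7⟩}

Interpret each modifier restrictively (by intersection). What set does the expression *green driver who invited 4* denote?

⟦who invited 4⟧ = {x : ⟨x, 4⟩ ∈ ⟦invited⟧} = {1, 2, 3, 4, 5}
⟦driver⟧ = {1, 2, 3, 7}
… ∩ ⟦who invited 4⟧ = {1, 2, 3, 7} ∩ {1, 2, 3, 4, 5} = {1, 2, 3}
… ∩ ⟦green⟧ = {1, 2, 3} ∩ {3, 4, 7, 8} = {3}
So ⟦green driver who invited 4⟧ = {3}.

{3}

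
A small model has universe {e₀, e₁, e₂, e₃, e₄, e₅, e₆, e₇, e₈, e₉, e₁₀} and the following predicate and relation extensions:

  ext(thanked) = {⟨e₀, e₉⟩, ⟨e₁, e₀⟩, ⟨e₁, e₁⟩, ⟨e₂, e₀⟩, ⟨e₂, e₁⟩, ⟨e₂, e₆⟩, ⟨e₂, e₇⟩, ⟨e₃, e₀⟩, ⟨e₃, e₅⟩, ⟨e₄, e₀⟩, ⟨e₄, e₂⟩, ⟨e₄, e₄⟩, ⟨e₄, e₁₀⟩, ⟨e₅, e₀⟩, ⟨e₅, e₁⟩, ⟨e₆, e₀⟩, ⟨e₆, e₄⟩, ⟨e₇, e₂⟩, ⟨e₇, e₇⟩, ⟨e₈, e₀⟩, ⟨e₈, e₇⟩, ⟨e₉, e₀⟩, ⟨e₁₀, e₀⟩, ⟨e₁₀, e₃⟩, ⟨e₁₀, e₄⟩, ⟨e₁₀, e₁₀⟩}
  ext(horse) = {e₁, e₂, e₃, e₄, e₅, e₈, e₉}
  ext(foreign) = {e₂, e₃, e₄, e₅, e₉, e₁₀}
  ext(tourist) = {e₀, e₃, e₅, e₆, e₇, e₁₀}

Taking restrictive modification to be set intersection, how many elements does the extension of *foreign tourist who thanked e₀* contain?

⟦who thanked e₀⟧ = {x : ⟨x, e₀⟩ ∈ ⟦thanked⟧} = {e₁, e₂, e₃, e₄, e₅, e₆, e₈, e₉, e₁₀}
⟦tourist⟧ = {e₀, e₃, e₅, e₆, e₇, e₁₀}
… ∩ ⟦who thanked e₀⟧ = {e₀, e₃, e₅, e₆, e₇, e₁₀} ∩ {e₁, e₂, e₃, e₄, e₅, e₆, e₈, e₉, e₁₀} = {e₃, e₅, e₆, e₁₀}
… ∩ ⟦foreign⟧ = {e₃, e₅, e₆, e₁₀} ∩ {e₂, e₃, e₄, e₅, e₉, e₁₀} = {e₃, e₅, e₁₀}
⟦foreign tourist who thanked e₀⟧ = {e₃, e₅, e₁₀}, so the cardinality is 3.

3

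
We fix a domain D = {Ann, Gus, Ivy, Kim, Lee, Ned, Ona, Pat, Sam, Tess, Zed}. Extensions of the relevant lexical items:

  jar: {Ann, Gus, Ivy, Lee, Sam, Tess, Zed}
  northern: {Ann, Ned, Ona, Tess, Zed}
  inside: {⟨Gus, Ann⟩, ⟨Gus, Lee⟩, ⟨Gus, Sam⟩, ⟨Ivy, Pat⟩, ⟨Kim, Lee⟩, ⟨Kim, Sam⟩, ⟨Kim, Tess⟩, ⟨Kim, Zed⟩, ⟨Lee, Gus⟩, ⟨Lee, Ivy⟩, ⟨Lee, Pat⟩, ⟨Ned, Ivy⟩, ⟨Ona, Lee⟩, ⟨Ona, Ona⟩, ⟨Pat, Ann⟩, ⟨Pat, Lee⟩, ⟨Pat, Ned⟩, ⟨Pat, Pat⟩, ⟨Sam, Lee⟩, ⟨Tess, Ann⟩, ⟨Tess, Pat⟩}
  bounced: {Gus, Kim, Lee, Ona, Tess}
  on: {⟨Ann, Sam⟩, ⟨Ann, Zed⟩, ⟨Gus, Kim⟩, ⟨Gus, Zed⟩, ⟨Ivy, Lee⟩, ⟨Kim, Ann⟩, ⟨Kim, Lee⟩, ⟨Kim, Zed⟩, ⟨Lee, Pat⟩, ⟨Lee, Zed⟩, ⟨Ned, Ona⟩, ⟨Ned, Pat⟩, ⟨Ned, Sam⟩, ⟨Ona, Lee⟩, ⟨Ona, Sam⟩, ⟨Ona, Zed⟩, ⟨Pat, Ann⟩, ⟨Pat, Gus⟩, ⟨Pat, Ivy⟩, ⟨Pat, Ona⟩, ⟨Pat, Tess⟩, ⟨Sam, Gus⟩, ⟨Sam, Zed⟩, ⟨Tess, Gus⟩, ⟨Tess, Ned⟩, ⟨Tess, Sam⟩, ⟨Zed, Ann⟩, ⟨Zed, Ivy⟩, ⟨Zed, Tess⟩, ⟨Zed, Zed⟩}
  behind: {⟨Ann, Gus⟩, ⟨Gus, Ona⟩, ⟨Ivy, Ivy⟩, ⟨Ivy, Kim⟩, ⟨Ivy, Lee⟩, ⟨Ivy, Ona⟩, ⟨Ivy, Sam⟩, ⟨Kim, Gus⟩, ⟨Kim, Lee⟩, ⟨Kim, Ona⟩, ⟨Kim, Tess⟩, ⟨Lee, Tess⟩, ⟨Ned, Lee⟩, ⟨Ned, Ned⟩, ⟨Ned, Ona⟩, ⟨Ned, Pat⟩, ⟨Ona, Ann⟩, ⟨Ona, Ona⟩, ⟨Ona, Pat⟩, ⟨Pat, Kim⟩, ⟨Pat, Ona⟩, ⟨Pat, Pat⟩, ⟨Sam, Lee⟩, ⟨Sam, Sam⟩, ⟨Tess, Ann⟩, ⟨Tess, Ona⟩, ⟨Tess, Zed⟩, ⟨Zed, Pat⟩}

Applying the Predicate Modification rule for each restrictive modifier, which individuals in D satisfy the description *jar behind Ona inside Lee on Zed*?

{Gus}

⟦behind Ona⟧ = {x : ⟨x, Ona⟩ ∈ ⟦behind⟧} = {Gus, Ivy, Kim, Ned, Ona, Pat, Tess}
⟦inside Lee⟧ = {x : ⟨x, Lee⟩ ∈ ⟦inside⟧} = {Gus, Kim, Ona, Pat, Sam}
⟦on Zed⟧ = {x : ⟨x, Zed⟩ ∈ ⟦on⟧} = {Ann, Gus, Kim, Lee, Ona, Sam, Zed}
⟦jar⟧ = {Ann, Gus, Ivy, Lee, Sam, Tess, Zed}
… ∩ ⟦behind Ona⟧ = {Ann, Gus, Ivy, Lee, Sam, Tess, Zed} ∩ {Gus, Ivy, Kim, Ned, Ona, Pat, Tess} = {Gus, Ivy, Tess}
… ∩ ⟦inside Lee⟧ = {Gus, Ivy, Tess} ∩ {Gus, Kim, Ona, Pat, Sam} = {Gus}
… ∩ ⟦on Zed⟧ = {Gus} ∩ {Ann, Gus, Kim, Lee, Ona, Sam, Zed} = {Gus}
So ⟦jar behind Ona inside Lee on Zed⟧ = {Gus}.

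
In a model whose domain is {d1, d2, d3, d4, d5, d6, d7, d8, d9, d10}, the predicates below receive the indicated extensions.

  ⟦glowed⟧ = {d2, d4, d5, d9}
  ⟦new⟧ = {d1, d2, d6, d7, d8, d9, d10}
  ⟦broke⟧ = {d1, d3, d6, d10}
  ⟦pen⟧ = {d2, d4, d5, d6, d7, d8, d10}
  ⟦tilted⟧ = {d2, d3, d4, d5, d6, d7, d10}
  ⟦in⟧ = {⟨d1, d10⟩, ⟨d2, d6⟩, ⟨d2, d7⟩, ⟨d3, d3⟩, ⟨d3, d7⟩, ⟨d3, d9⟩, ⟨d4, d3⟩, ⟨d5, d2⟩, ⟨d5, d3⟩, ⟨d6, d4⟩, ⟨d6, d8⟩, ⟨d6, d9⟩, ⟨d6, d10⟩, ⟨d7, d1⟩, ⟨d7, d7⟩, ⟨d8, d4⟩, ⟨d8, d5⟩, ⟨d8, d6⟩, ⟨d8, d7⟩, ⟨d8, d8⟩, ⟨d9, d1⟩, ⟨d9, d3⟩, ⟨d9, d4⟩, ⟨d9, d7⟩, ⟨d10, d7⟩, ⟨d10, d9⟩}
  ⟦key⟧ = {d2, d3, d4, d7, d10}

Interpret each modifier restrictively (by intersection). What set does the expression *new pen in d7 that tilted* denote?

{d2, d7, d10}

⟦in d7⟧ = {x : ⟨x, d7⟩ ∈ ⟦in⟧} = {d2, d3, d7, d8, d9, d10}
⟦that tilted⟧ = ⟦tilted⟧ = {d2, d3, d4, d5, d6, d7, d10}
⟦pen⟧ = {d2, d4, d5, d6, d7, d8, d10}
… ∩ ⟦in d7⟧ = {d2, d4, d5, d6, d7, d8, d10} ∩ {d2, d3, d7, d8, d9, d10} = {d2, d7, d8, d10}
… ∩ ⟦that tilted⟧ = {d2, d7, d8, d10} ∩ {d2, d3, d4, d5, d6, d7, d10} = {d2, d7, d10}
… ∩ ⟦new⟧ = {d2, d7, d10} ∩ {d1, d2, d6, d7, d8, d9, d10} = {d2, d7, d10}
So ⟦new pen in d7 that tilted⟧ = {d2, d7, d10}.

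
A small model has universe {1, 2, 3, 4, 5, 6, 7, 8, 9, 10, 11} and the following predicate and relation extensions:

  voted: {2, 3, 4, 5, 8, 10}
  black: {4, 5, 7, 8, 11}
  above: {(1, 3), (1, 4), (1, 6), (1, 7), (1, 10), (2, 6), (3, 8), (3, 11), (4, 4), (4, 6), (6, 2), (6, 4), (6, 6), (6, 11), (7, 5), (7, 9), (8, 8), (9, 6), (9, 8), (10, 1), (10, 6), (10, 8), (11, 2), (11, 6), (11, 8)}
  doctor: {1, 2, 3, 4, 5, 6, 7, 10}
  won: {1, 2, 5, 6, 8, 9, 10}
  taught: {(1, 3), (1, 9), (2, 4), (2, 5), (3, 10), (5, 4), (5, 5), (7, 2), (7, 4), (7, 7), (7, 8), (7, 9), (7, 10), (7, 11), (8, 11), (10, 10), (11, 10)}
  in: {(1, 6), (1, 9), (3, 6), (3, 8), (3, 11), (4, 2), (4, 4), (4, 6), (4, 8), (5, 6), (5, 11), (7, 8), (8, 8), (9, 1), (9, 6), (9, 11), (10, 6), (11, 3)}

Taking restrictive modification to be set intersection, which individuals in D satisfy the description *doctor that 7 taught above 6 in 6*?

⟦that 7 taught⟧ = {x : ⟨7, x⟩ ∈ ⟦taught⟧} = {2, 4, 7, 8, 9, 10, 11}
⟦above 6⟧ = {x : ⟨x, 6⟩ ∈ ⟦above⟧} = {1, 2, 4, 6, 9, 10, 11}
⟦in 6⟧ = {x : ⟨x, 6⟩ ∈ ⟦in⟧} = {1, 3, 4, 5, 9, 10}
⟦doctor⟧ = {1, 2, 3, 4, 5, 6, 7, 10}
… ∩ ⟦that 7 taught⟧ = {1, 2, 3, 4, 5, 6, 7, 10} ∩ {2, 4, 7, 8, 9, 10, 11} = {2, 4, 7, 10}
… ∩ ⟦above 6⟧ = {2, 4, 7, 10} ∩ {1, 2, 4, 6, 9, 10, 11} = {2, 4, 10}
… ∩ ⟦in 6⟧ = {2, 4, 10} ∩ {1, 3, 4, 5, 9, 10} = {4, 10}
So ⟦doctor that 7 taught above 6 in 6⟧ = {4, 10}.

{4, 10}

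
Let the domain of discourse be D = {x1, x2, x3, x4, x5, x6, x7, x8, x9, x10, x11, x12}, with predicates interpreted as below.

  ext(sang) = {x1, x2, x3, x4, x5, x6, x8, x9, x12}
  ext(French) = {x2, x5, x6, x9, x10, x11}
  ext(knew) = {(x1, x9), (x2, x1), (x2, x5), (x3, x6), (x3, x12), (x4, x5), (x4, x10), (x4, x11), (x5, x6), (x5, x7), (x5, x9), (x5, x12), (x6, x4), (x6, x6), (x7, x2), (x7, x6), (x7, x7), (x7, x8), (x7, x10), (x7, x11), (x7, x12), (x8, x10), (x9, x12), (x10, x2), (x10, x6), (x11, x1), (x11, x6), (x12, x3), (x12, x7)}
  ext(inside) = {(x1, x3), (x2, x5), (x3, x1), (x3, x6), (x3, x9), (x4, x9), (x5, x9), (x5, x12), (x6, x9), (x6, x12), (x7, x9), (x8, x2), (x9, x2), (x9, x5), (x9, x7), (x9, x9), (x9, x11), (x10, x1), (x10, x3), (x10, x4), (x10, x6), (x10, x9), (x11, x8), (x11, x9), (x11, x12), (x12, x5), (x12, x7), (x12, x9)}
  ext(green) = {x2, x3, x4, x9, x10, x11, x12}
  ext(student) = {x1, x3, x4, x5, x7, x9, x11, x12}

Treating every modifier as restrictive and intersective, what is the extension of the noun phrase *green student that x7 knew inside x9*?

⟦that x7 knew⟧ = {x : ⟨x7, x⟩ ∈ ⟦knew⟧} = {x2, x6, x7, x8, x10, x11, x12}
⟦inside x9⟧ = {x : ⟨x, x9⟩ ∈ ⟦inside⟧} = {x3, x4, x5, x6, x7, x9, x10, x11, x12}
⟦student⟧ = {x1, x3, x4, x5, x7, x9, x11, x12}
… ∩ ⟦that x7 knew⟧ = {x1, x3, x4, x5, x7, x9, x11, x12} ∩ {x2, x6, x7, x8, x10, x11, x12} = {x7, x11, x12}
… ∩ ⟦inside x9⟧ = {x7, x11, x12} ∩ {x3, x4, x5, x6, x7, x9, x10, x11, x12} = {x7, x11, x12}
… ∩ ⟦green⟧ = {x7, x11, x12} ∩ {x2, x3, x4, x9, x10, x11, x12} = {x11, x12}
So ⟦green student that x7 knew inside x9⟧ = {x11, x12}.

{x11, x12}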